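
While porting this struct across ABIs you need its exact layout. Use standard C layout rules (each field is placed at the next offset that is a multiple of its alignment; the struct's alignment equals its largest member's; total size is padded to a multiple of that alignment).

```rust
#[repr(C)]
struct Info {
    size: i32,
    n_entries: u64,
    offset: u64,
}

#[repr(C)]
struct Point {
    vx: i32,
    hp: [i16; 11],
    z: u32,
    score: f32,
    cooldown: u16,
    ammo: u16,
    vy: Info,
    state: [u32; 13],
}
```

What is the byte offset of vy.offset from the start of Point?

56

Info: 0..4  size  (4B, 4-aligned); 4..8  -- padding (4B); 8..16  n_entries  (8B, 8-aligned); 16..24  offset  (8B, 8-aligned); sizeof = 24, alignof = 8
0..4  vx  (4B, 4-aligned)
4..26  hp  (22B, 2-aligned)
26..28  -- padding (2B)
28..32  z  (4B, 4-aligned)
32..36  score  (4B, 4-aligned)
36..38  cooldown  (2B, 2-aligned)
38..40  ammo  (2B, 2-aligned)
40..64  vy  (24B, 8-aligned)
within Info: offset at 16
40 + 16 = 56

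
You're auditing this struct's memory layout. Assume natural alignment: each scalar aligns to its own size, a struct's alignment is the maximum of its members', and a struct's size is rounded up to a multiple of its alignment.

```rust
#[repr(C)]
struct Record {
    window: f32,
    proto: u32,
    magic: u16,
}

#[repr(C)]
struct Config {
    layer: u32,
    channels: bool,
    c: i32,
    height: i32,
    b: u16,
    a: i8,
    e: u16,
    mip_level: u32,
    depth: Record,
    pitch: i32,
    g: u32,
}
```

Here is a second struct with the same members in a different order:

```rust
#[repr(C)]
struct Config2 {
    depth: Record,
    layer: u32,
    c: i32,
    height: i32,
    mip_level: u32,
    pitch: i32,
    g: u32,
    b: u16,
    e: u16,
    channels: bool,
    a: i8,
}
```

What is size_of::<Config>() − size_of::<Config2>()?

Record: 0..4  window  (4B, 4-aligned); 4..8  proto  (4B, 4-aligned); 8..10  magic  (2B, 2-aligned); 10..12  -- tail padding (2B); sizeof = 12, alignof = 4
0..4  layer  (4B, 4-aligned)
4..5  channels  (1B, 1-aligned)
5..8  -- padding (3B)
8..12  c  (4B, 4-aligned)
12..16  height  (4B, 4-aligned)
16..18  b  (2B, 2-aligned)
18..19  a  (1B, 1-aligned)
19..20  -- padding (1B)
20..22  e  (2B, 2-aligned)
22..24  -- padding (2B)
24..28  mip_level  (4B, 4-aligned)
28..40  depth  (12B, 4-aligned)
40..44  pitch  (4B, 4-aligned)
44..48  g  (4B, 4-aligned)
sizeof = 48, alignof = 4
— Config2 —
0..12  depth  (12B, 4-aligned)
12..16  layer  (4B, 4-aligned)
16..20  c  (4B, 4-aligned)
20..24  height  (4B, 4-aligned)
24..28  mip_level  (4B, 4-aligned)
28..32  pitch  (4B, 4-aligned)
32..36  g  (4B, 4-aligned)
36..38  b  (2B, 2-aligned)
38..40  e  (2B, 2-aligned)
40..41  channels  (1B, 1-aligned)
41..42  a  (1B, 1-aligned)
42..44  -- tail padding (2B)
sizeof = 44, alignof = 4
48 − 44 = 4

4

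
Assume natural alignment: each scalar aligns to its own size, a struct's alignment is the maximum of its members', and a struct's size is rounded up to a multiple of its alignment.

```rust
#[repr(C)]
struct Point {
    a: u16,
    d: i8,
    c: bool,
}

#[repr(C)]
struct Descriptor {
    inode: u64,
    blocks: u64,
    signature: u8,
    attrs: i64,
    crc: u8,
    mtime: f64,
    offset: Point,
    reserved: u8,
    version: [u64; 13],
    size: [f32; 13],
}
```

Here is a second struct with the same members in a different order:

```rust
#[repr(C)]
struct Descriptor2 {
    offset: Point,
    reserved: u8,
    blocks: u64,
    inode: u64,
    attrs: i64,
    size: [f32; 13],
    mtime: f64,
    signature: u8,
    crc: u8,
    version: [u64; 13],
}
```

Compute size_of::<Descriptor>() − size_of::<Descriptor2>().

Point: 0..2  a  (2B, 2-aligned); 2..3  d  (1B, 1-aligned); 3..4  c  (1B, 1-aligned); sizeof = 4, alignof = 2
0..8  inode  (8B, 8-aligned)
8..16  blocks  (8B, 8-aligned)
16..17  signature  (1B, 1-aligned)
17..24  -- padding (7B)
24..32  attrs  (8B, 8-aligned)
32..33  crc  (1B, 1-aligned)
33..40  -- padding (7B)
40..48  mtime  (8B, 8-aligned)
48..52  offset  (4B, 2-aligned)
52..53  reserved  (1B, 1-aligned)
53..56  -- padding (3B)
56..160  version  (104B, 8-aligned)
160..212  size  (52B, 4-aligned)
212..216  -- tail padding (4B)
sizeof = 216, alignof = 8
— Descriptor2 —
0..4  offset  (4B, 2-aligned)
4..5  reserved  (1B, 1-aligned)
5..8  -- padding (3B)
8..16  blocks  (8B, 8-aligned)
16..24  inode  (8B, 8-aligned)
24..32  attrs  (8B, 8-aligned)
32..84  size  (52B, 4-aligned)
84..88  -- padding (4B)
88..96  mtime  (8B, 8-aligned)
96..97  signature  (1B, 1-aligned)
97..98  crc  (1B, 1-aligned)
98..104  -- padding (6B)
104..208  version  (104B, 8-aligned)
sizeof = 208, alignof = 8
216 − 208 = 8

8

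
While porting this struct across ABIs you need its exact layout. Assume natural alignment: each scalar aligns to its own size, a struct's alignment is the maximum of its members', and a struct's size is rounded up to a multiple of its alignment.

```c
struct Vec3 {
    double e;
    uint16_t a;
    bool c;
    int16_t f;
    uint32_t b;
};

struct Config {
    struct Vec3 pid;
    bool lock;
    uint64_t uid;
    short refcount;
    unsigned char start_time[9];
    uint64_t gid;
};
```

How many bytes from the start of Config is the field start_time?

42

Vec3: e at 0 (size 8, align 8) → ends 8; a at 8 (size 2, align 2) → ends 10; c at 10 (size 1, align 1) → ends 11; pad 1 to align 2 for f; f at 12 (size 2, align 2) → ends 14; pad 2 to align 4 for b; b at 16 (size 4, align 4) → ends 20; tail pad 4 to reach multiple of 8; total 24 bytes, alignment 8
pid at 0 (size 24, align 8) → ends 24
lock at 24 (size 1, align 1) → ends 25
pad 7 to align 8 for uid
uid at 32 (size 8, align 8) → ends 40
refcount at 40 (size 2, align 2) → ends 42
start_time at 42 (size 9, align 1) → ends 51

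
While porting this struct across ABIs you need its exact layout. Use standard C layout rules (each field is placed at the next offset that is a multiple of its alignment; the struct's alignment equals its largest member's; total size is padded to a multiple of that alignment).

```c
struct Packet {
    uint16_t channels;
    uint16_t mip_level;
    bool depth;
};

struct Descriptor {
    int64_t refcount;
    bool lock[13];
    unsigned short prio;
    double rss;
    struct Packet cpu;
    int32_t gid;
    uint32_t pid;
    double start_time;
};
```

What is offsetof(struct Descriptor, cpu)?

Packet: channels at 0 (size 2, align 2) → ends 2; mip_level at 2 (size 2, align 2) → ends 4; depth at 4 (size 1, align 1) → ends 5; tail pad 1 to reach multiple of 2; total 6 bytes, alignment 2
refcount at 0 (size 8, align 8) → ends 8
lock at 8 (size 13, align 1) → ends 21
pad 1 to align 2 for prio
prio at 22 (size 2, align 2) → ends 24
rss at 24 (size 8, align 8) → ends 32
cpu at 32 (size 6, align 2) → ends 38

32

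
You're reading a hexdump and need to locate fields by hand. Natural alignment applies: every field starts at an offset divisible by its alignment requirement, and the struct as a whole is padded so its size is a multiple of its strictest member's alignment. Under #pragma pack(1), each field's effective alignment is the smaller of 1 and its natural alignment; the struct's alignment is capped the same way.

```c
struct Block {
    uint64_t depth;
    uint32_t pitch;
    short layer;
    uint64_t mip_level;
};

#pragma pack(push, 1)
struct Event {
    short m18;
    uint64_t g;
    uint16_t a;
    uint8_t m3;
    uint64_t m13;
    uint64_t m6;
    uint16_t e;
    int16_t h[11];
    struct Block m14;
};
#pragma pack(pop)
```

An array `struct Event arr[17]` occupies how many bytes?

1309

Block: @0: depth [8B, align 8] → 8; @8: pitch [4B, align 4] → 12; @12: layer [2B, align 2] → 14; +2 pad (align 8); @16: mip_level [8B, align 8] → 24; size 24, align 8
@0: m18 [2B, align 1] → 2
@2: g [8B, align 1] → 10
@10: a [2B, align 1] → 12
@12: m3 [1B, align 1] → 13
@13: m13 [8B, align 1] → 21
@21: m6 [8B, align 1] → 29
@29: e [2B, align 1] → 31
@31: h [22B, align 1] → 53
@53: m14 [24B, align 1] → 77
size 77, align 1
array of 17: 17 × 77 = 1309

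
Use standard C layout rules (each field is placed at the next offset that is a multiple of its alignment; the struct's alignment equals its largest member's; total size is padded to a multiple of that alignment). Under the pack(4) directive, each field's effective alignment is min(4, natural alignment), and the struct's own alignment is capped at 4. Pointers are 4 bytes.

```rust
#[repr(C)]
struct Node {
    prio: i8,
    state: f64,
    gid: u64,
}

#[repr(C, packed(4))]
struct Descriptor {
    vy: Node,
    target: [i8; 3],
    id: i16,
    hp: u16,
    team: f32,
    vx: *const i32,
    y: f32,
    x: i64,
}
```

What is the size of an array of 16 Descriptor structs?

832

Node: 0..1  prio  (1B, 1-aligned); 1..8  -- padding (7B); 8..16  state  (8B, 8-aligned); 16..24  gid  (8B, 8-aligned); sizeof = 24, alignof = 8
0..24  vy  (24B, 4-aligned)
24..27  target  (3B, 1-aligned)
27..28  -- padding (1B)
28..30  id  (2B, 2-aligned)
30..32  hp  (2B, 2-aligned)
32..36  team  (4B, 4-aligned)
36..40  vx  (4B, 4-aligned)
40..44  y  (4B, 4-aligned)
44..52  x  (8B, 4-aligned)
sizeof = 52, alignof = 4
array of 16: 16 × 52 = 832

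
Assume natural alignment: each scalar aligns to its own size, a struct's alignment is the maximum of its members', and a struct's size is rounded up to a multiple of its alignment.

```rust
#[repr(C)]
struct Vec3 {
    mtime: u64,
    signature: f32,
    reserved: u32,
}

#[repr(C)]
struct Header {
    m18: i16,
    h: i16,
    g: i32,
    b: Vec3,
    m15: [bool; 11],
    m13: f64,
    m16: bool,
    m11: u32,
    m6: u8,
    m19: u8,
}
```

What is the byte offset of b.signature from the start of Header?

Vec3: mtime at 0 (size 8, align 8) → ends 8; signature at 8 (size 4, align 4) → ends 12; reserved at 12 (size 4, align 4) → ends 16; total 16 bytes, alignment 8
m18 at 0 (size 2, align 2) → ends 2
h at 2 (size 2, align 2) → ends 4
g at 4 (size 4, align 4) → ends 8
b at 8 (size 16, align 8) → ends 24
within Vec3: signature at 8
8 + 8 = 16

16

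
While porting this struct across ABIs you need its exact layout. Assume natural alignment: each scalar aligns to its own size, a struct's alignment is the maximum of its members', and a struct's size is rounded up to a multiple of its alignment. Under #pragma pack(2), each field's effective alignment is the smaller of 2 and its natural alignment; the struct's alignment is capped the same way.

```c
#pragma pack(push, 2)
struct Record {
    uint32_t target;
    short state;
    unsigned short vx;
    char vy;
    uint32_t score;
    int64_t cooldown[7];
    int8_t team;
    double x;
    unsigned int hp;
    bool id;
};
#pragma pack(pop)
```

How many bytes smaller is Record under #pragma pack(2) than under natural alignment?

10

natural layout:
  0..4  target  (4B, 4-aligned)
  4..6  state  (2B, 2-aligned)
  6..8  vx  (2B, 2-aligned)
  8..9  vy  (1B, 1-aligned)
  9..12  -- padding (3B)
  12..16  score  (4B, 4-aligned)
  16..72  cooldown  (56B, 8-aligned)
  72..73  team  (1B, 1-aligned)
  73..80  -- padding (7B)
  80..88  x  (8B, 8-aligned)
  88..92  hp  (4B, 4-aligned)
  92..93  id  (1B, 1-aligned)
  93..96  -- tail padding (3B)
  sizeof = 96, alignof = 8
packed(2) layout:
  0..4  target  (4B, 2-aligned)
  4..6  state  (2B, 2-aligned)
  6..8  vx  (2B, 2-aligned)
  8..9  vy  (1B, 1-aligned)
  9..10  -- padding (1B)
  10..14  score  (4B, 2-aligned)
  14..70  cooldown  (56B, 2-aligned)
  70..71  team  (1B, 1-aligned)
  71..72  -- padding (1B)
  72..80  x  (8B, 2-aligned)
  80..84  hp  (4B, 2-aligned)
  84..85  id  (1B, 1-aligned)
  85..86  -- tail padding (1B)
  sizeof = 86, alignof = 2
96 − 86 = 10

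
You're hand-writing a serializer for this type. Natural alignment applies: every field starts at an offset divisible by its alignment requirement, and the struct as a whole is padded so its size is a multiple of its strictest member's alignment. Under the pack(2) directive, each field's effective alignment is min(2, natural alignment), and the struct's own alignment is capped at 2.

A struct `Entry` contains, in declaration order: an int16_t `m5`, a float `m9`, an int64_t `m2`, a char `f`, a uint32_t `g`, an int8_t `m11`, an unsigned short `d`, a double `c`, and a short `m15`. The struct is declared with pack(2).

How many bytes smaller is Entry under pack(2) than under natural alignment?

14

natural layout:
  @0: m5 [2B, align 2] → 2
  +2 pad (align 4)
  @4: m9 [4B, align 4] → 8
  @8: m2 [8B, align 8] → 16
  @16: f [1B, align 1] → 17
  +3 pad (align 4)
  @20: g [4B, align 4] → 24
  @24: m11 [1B, align 1] → 25
  +1 pad (align 2)
  @26: d [2B, align 2] → 28
  +4 pad (align 8)
  @32: c [8B, align 8] → 40
  @40: m15 [2B, align 2] → 42
  +6 tail pad (align 8)
  size 48, align 8
packed(2) layout:
  @0: m5 [2B, align 2] → 2
  @2: m9 [4B, align 2] → 6
  @6: m2 [8B, align 2] → 14
  @14: f [1B, align 1] → 15
  +1 pad (align 2)
  @16: g [4B, align 2] → 20
  @20: m11 [1B, align 1] → 21
  +1 pad (align 2)
  @22: d [2B, align 2] → 24
  @24: c [8B, align 2] → 32
  @32: m15 [2B, align 2] → 34
  size 34, align 2
48 − 34 = 14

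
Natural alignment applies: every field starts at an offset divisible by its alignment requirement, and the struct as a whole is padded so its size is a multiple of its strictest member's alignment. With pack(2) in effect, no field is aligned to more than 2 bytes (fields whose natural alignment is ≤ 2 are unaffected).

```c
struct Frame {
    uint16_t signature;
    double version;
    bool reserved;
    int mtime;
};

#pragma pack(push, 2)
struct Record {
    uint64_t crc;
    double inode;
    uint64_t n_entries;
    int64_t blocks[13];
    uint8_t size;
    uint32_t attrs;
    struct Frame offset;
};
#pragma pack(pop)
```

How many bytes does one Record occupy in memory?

Frame: 0..2  signature  (2B, 2-aligned); 2..8  -- padding (6B); 8..16  version  (8B, 8-aligned); 16..17  reserved  (1B, 1-aligned); 17..20  -- padding (3B); 20..24  mtime  (4B, 4-aligned); sizeof = 24, alignof = 8
0..8  crc  (8B, 2-aligned)
8..16  inode  (8B, 2-aligned)
16..24  n_entries  (8B, 2-aligned)
24..128  blocks  (104B, 2-aligned)
128..129  size  (1B, 1-aligned)
129..130  -- padding (1B)
130..134  attrs  (4B, 2-aligned)
134..158  offset  (24B, 2-aligned)
sizeof = 158, alignof = 2

158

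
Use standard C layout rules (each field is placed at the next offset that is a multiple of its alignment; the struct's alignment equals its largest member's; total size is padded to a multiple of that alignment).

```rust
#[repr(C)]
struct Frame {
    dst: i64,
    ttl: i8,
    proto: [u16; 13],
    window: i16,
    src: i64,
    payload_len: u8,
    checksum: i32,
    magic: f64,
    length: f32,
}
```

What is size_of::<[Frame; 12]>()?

dst at 0 (size 8, align 8) → ends 8
ttl at 8 (size 1, align 1) → ends 9
pad 1 to align 2 for proto
proto at 10 (size 26, align 2) → ends 36
window at 36 (size 2, align 2) → ends 38
pad 2 to align 8 for src
src at 40 (size 8, align 8) → ends 48
payload_len at 48 (size 1, align 1) → ends 49
pad 3 to align 4 for checksum
checksum at 52 (size 4, align 4) → ends 56
magic at 56 (size 8, align 8) → ends 64
length at 64 (size 4, align 4) → ends 68
tail pad 4 to reach multiple of 8
total 72 bytes, alignment 8
array of 12: 12 × 72 = 864

864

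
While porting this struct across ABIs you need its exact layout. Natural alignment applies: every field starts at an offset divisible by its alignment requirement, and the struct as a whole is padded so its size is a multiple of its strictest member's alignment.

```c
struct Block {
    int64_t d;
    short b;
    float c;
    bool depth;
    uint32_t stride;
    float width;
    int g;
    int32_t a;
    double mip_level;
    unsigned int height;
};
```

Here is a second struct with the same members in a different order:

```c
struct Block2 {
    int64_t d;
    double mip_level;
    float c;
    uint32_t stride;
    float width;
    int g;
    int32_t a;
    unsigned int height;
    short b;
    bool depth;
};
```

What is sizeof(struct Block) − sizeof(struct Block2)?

8

d at 0 (size 8, align 8) → ends 8
b at 8 (size 2, align 2) → ends 10
pad 2 to align 4 for c
c at 12 (size 4, align 4) → ends 16
depth at 16 (size 1, align 1) → ends 17
pad 3 to align 4 for stride
stride at 20 (size 4, align 4) → ends 24
width at 24 (size 4, align 4) → ends 28
g at 28 (size 4, align 4) → ends 32
a at 32 (size 4, align 4) → ends 36
pad 4 to align 8 for mip_level
mip_level at 40 (size 8, align 8) → ends 48
height at 48 (size 4, align 4) → ends 52
tail pad 4 to reach multiple of 8
total 56 bytes, alignment 8
— Block2 —
d at 0 (size 8, align 8) → ends 8
mip_level at 8 (size 8, align 8) → ends 16
c at 16 (size 4, align 4) → ends 20
stride at 20 (size 4, align 4) → ends 24
width at 24 (size 4, align 4) → ends 28
g at 28 (size 4, align 4) → ends 32
a at 32 (size 4, align 4) → ends 36
height at 36 (size 4, align 4) → ends 40
b at 40 (size 2, align 2) → ends 42
depth at 42 (size 1, align 1) → ends 43
tail pad 5 to reach multiple of 8
total 48 bytes, alignment 8
56 − 48 = 8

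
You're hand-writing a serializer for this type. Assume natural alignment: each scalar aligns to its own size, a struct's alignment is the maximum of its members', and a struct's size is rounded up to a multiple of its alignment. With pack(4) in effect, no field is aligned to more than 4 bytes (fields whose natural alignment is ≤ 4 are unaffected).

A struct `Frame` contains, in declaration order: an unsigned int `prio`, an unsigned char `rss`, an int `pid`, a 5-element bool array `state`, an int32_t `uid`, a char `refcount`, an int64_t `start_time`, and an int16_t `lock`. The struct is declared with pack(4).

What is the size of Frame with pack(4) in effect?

40

prio at 0 (size 4, align 4) → ends 4
rss at 4 (size 1, align 1) → ends 5
pad 3 to align 4 for pid
pid at 8 (size 4, align 4) → ends 12
state at 12 (size 5, align 1) → ends 17
pad 3 to align 4 for uid
uid at 20 (size 4, align 4) → ends 24
refcount at 24 (size 1, align 1) → ends 25
pad 3 to align 4 for start_time
start_time at 28 (size 8, align 4) → ends 36
lock at 36 (size 2, align 2) → ends 38
tail pad 2 to reach multiple of 4
total 40 bytes, alignment 4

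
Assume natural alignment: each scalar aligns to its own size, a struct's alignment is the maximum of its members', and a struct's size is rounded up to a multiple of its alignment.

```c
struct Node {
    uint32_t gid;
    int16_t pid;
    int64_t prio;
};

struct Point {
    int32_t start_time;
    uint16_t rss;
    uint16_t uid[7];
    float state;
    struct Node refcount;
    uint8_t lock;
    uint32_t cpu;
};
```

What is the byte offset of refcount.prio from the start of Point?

32

Node: gid at 0 (size 4, align 4) → ends 4; pid at 4 (size 2, align 2) → ends 6; pad 2 to align 8 for prio; prio at 8 (size 8, align 8) → ends 16; total 16 bytes, alignment 8
start_time at 0 (size 4, align 4) → ends 4
rss at 4 (size 2, align 2) → ends 6
uid at 6 (size 14, align 2) → ends 20
state at 20 (size 4, align 4) → ends 24
refcount at 24 (size 16, align 8) → ends 40
within Node: prio at 8
24 + 8 = 32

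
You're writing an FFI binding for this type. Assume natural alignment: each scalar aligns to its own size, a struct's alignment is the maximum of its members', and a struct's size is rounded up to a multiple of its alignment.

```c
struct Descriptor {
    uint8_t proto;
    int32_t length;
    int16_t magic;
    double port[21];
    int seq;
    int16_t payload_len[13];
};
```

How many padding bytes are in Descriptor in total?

11

0..1  proto  (1B, 1-aligned)
1..4  -- padding (3B)
4..8  length  (4B, 4-aligned)
8..10  magic  (2B, 2-aligned)
10..16  -- padding (6B)
16..184  port  (168B, 8-aligned)
184..188  seq  (4B, 4-aligned)
188..214  payload_len  (26B, 2-aligned)
214..216  -- tail padding (2B)
sizeof = 216, alignof = 8
data bytes 205, size 216 → padding 11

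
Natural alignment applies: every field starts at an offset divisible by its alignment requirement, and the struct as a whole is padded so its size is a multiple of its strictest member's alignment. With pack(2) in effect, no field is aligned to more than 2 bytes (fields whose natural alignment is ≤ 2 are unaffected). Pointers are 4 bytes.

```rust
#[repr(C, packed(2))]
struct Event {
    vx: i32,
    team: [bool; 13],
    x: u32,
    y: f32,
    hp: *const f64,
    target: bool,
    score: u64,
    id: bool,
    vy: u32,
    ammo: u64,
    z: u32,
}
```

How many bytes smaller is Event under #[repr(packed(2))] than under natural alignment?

natural layout:
  0..4  vx  (4B, 4-aligned)
  4..17  team  (13B, 1-aligned)
  17..20  -- padding (3B)
  20..24  x  (4B, 4-aligned)
  24..28  y  (4B, 4-aligned)
  28..32  hp  (4B, 4-aligned)
  32..33  target  (1B, 1-aligned)
  33..40  -- padding (7B)
  40..48  score  (8B, 8-aligned)
  48..49  id  (1B, 1-aligned)
  49..52  -- padding (3B)
  52..56  vy  (4B, 4-aligned)
  56..64  ammo  (8B, 8-aligned)
  64..68  z  (4B, 4-aligned)
  68..72  -- tail padding (4B)
  sizeof = 72, alignof = 8
packed(2) layout:
  0..4  vx  (4B, 2-aligned)
  4..17  team  (13B, 1-aligned)
  17..18  -- padding (1B)
  18..22  x  (4B, 2-aligned)
  22..26  y  (4B, 2-aligned)
  26..30  hp  (4B, 2-aligned)
  30..31  target  (1B, 1-aligned)
  31..32  -- padding (1B)
  32..40  score  (8B, 2-aligned)
  40..41  id  (1B, 1-aligned)
  41..42  -- padding (1B)
  42..46  vy  (4B, 2-aligned)
  46..54  ammo  (8B, 2-aligned)
  54..58  z  (4B, 2-aligned)
  sizeof = 58, alignof = 2
72 − 58 = 14

14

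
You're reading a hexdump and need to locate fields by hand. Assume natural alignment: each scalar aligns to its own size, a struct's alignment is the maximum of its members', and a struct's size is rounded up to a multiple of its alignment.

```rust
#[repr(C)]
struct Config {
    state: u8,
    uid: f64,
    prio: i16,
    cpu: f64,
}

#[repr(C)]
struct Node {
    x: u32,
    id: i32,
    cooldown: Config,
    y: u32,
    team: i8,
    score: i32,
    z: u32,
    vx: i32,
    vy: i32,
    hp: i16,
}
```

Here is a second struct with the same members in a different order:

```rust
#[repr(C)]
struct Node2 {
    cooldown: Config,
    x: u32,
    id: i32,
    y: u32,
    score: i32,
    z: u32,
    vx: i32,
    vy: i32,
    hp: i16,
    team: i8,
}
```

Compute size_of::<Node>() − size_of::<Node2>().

Config: @0: state [1B, align 1] → 1; +7 pad (align 8); @8: uid [8B, align 8] → 16; @16: prio [2B, align 2] → 18; +6 pad (align 8); @24: cpu [8B, align 8] → 32; size 32, align 8
@0: x [4B, align 4] → 4
@4: id [4B, align 4] → 8
@8: cooldown [32B, align 8] → 40
@40: y [4B, align 4] → 44
@44: team [1B, align 1] → 45
+3 pad (align 4)
@48: score [4B, align 4] → 52
@52: z [4B, align 4] → 56
@56: vx [4B, align 4] → 60
@60: vy [4B, align 4] → 64
@64: hp [2B, align 2] → 66
+6 tail pad (align 8)
size 72, align 8
— Node2 —
@0: cooldown [32B, align 8] → 32
@32: x [4B, align 4] → 36
@36: id [4B, align 4] → 40
@40: y [4B, align 4] → 44
@44: score [4B, align 4] → 48
@48: z [4B, align 4] → 52
@52: vx [4B, align 4] → 56
@56: vy [4B, align 4] → 60
@60: hp [2B, align 2] → 62
@62: team [1B, align 1] → 63
+1 tail pad (align 8)
size 64, align 8
72 − 64 = 8

8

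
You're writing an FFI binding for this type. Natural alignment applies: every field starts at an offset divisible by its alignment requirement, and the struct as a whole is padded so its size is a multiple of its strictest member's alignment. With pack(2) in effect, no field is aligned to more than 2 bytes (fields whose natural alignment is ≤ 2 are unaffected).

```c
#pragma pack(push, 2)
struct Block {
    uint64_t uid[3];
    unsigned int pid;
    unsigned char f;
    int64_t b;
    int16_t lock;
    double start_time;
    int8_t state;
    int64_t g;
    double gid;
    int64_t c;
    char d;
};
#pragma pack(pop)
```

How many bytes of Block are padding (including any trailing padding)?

3

0..24  uid  (24B, 2-aligned)
24..28  pid  (4B, 2-aligned)
28..29  f  (1B, 1-aligned)
29..30  -- padding (1B)
30..38  b  (8B, 2-aligned)
38..40  lock  (2B, 2-aligned)
40..48  start_time  (8B, 2-aligned)
48..49  state  (1B, 1-aligned)
49..50  -- padding (1B)
50..58  g  (8B, 2-aligned)
58..66  gid  (8B, 2-aligned)
66..74  c  (8B, 2-aligned)
74..75  d  (1B, 1-aligned)
75..76  -- tail padding (1B)
sizeof = 76, alignof = 2
data bytes 73, size 76 → padding 3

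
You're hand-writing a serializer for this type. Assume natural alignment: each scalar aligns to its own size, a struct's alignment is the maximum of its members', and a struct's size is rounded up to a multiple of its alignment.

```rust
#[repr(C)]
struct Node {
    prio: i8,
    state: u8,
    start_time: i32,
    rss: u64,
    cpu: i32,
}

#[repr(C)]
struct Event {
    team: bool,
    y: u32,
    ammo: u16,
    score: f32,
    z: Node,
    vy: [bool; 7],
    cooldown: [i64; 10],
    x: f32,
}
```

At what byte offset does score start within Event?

12

Node: 0..1  prio  (1B, 1-aligned); 1..2  state  (1B, 1-aligned); 2..4  -- padding (2B); 4..8  start_time  (4B, 4-aligned); 8..16  rss  (8B, 8-aligned); 16..20  cpu  (4B, 4-aligned); 20..24  -- tail padding (4B); sizeof = 24, alignof = 8
0..1  team  (1B, 1-aligned)
1..4  -- padding (3B)
4..8  y  (4B, 4-aligned)
8..10  ammo  (2B, 2-aligned)
10..12  -- padding (2B)
12..16  score  (4B, 4-aligned)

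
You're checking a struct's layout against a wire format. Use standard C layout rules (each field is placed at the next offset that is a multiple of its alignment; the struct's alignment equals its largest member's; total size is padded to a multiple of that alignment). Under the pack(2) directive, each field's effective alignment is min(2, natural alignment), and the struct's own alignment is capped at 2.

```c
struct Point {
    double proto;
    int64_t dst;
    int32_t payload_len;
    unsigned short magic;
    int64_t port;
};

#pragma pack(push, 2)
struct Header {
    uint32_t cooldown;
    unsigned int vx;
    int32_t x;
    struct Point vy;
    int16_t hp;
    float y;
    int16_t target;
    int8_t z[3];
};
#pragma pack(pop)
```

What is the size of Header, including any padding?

56 bytes

Point: @0: proto [8B, align 8] → 8; @8: dst [8B, align 8] → 16; @16: payload_len [4B, align 4] → 20; @20: magic [2B, align 2] → 22; +2 pad (align 8); @24: port [8B, align 8] → 32; size 32, align 8
@0: cooldown [4B, align 2] → 4
@4: vx [4B, align 2] → 8
@8: x [4B, align 2] → 12
@12: vy [32B, align 2] → 44
@44: hp [2B, align 2] → 46
@46: y [4B, align 2] → 50
@50: target [2B, align 2] → 52
@52: z [3B, align 1] → 55
+1 tail pad (align 2)
size 56, align 2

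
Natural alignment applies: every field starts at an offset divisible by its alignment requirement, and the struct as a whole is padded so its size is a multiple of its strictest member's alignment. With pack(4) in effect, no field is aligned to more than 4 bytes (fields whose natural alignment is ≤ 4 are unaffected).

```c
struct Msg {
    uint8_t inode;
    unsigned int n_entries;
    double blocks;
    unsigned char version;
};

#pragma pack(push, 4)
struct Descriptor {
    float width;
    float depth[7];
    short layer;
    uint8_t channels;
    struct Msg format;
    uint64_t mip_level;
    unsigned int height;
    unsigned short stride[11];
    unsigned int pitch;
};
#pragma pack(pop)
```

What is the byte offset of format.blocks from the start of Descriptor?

Msg: 0..1  inode  (1B, 1-aligned); 1..4  -- padding (3B); 4..8  n_entries  (4B, 4-aligned); 8..16  blocks  (8B, 8-aligned); 16..17  version  (1B, 1-aligned); 17..24  -- tail padding (7B); sizeof = 24, alignof = 8
0..4  width  (4B, 4-aligned)
4..32  depth  (28B, 4-aligned)
32..34  layer  (2B, 2-aligned)
34..35  channels  (1B, 1-aligned)
35..36  -- padding (1B)
36..60  format  (24B, 4-aligned)
within Msg: blocks at 8
36 + 8 = 44

44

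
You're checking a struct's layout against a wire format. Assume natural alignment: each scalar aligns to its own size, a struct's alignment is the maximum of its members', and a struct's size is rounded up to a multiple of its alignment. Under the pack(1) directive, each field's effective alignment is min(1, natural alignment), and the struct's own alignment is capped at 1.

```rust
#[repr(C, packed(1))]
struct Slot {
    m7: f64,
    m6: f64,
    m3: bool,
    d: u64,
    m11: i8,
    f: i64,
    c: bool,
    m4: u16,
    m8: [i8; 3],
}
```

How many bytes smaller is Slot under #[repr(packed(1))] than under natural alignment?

natural layout:
  0..8  m7  (8B, 8-aligned)
  8..16  m6  (8B, 8-aligned)
  16..17  m3  (1B, 1-aligned)
  17..24  -- padding (7B)
  24..32  d  (8B, 8-aligned)
  32..33  m11  (1B, 1-aligned)
  33..40  -- padding (7B)
  40..48  f  (8B, 8-aligned)
  48..49  c  (1B, 1-aligned)
  49..50  -- padding (1B)
  50..52  m4  (2B, 2-aligned)
  52..55  m8  (3B, 1-aligned)
  55..56  -- tail padding (1B)
  sizeof = 56, alignof = 8
packed(1) layout:
  0..8  m7  (8B, 1-aligned)
  8..16  m6  (8B, 1-aligned)
  16..17  m3  (1B, 1-aligned)
  17..25  d  (8B, 1-aligned)
  25..26  m11  (1B, 1-aligned)
  26..34  f  (8B, 1-aligned)
  34..35  c  (1B, 1-aligned)
  35..37  m4  (2B, 1-aligned)
  37..40  m8  (3B, 1-aligned)
  sizeof = 40, alignof = 1
56 − 40 = 16

16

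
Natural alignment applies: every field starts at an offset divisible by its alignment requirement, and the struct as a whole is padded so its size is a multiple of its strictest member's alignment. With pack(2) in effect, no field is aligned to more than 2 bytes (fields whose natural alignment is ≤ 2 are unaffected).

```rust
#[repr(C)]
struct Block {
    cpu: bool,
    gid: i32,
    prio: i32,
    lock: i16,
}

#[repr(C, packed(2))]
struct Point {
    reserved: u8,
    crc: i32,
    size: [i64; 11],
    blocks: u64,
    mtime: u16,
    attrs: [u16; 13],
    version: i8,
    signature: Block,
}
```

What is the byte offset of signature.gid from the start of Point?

136

Block: 0..1  cpu  (1B, 1-aligned); 1..4  -- padding (3B); 4..8  gid  (4B, 4-aligned); 8..12  prio  (4B, 4-aligned); 12..14  lock  (2B, 2-aligned); 14..16  -- tail padding (2B); sizeof = 16, alignof = 4
0..1  reserved  (1B, 1-aligned)
1..2  -- padding (1B)
2..6  crc  (4B, 2-aligned)
6..94  size  (88B, 2-aligned)
94..102  blocks  (8B, 2-aligned)
102..104  mtime  (2B, 2-aligned)
104..130  attrs  (26B, 2-aligned)
130..131  version  (1B, 1-aligned)
131..132  -- padding (1B)
132..148  signature  (16B, 2-aligned)
within Block: gid at 4
132 + 4 = 136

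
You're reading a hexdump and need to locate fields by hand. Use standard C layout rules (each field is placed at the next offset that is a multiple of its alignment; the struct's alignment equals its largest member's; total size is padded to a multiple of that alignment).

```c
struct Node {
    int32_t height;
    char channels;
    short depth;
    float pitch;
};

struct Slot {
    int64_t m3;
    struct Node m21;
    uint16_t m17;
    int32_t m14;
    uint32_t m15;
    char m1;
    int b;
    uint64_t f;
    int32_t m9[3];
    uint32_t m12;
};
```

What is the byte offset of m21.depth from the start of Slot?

Node: @0: height [4B, align 4] → 4; @4: channels [1B, align 1] → 5; +1 pad (align 2); @6: depth [2B, align 2] → 8; @8: pitch [4B, align 4] → 12; size 12, align 4
@0: m3 [8B, align 8] → 8
@8: m21 [12B, align 4] → 20
within Node: depth at 6
8 + 6 = 14

14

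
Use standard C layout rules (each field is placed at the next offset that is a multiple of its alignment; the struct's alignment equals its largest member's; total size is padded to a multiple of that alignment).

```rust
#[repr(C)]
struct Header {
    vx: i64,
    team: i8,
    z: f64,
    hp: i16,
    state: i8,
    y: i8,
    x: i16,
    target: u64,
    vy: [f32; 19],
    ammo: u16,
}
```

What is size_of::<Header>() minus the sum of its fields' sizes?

11

vx at 0 (size 8, align 8) → ends 8
team at 8 (size 1, align 1) → ends 9
pad 7 to align 8 for z
z at 16 (size 8, align 8) → ends 24
hp at 24 (size 2, align 2) → ends 26
state at 26 (size 1, align 1) → ends 27
y at 27 (size 1, align 1) → ends 28
x at 28 (size 2, align 2) → ends 30
pad 2 to align 8 for target
target at 32 (size 8, align 8) → ends 40
vy at 40 (size 76, align 4) → ends 116
ammo at 116 (size 2, align 2) → ends 118
tail pad 2 to reach multiple of 8
total 120 bytes, alignment 8
data bytes 109, size 120 → padding 11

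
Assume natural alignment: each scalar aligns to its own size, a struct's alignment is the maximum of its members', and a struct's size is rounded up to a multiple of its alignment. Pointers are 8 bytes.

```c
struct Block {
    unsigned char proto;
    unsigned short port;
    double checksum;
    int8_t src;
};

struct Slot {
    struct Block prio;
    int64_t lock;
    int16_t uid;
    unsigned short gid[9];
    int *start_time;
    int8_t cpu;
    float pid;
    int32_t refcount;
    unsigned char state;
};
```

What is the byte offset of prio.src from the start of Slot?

Block: proto at 0 (size 1, align 1) → ends 1; pad 1 to align 2 for port; port at 2 (size 2, align 2) → ends 4; pad 4 to align 8 for checksum; checksum at 8 (size 8, align 8) → ends 16; src at 16 (size 1, align 1) → ends 17; tail pad 7 to reach multiple of 8; total 24 bytes, alignment 8
prio at 0 (size 24, align 8) → ends 24
within Block: src at 16
0 + 16 = 16

16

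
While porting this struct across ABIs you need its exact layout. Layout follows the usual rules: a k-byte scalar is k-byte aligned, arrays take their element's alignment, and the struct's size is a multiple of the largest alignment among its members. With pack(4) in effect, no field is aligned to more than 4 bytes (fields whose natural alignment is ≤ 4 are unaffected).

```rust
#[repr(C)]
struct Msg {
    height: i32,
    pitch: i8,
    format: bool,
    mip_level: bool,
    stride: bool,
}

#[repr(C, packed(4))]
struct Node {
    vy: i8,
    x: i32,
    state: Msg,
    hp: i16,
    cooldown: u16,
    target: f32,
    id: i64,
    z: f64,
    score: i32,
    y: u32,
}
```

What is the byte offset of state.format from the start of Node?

13

Msg: height at 0 (size 4, align 4) → ends 4; pitch at 4 (size 1, align 1) → ends 5; format at 5 (size 1, align 1) → ends 6; mip_level at 6 (size 1, align 1) → ends 7; stride at 7 (size 1, align 1) → ends 8; total 8 bytes, alignment 4
vy at 0 (size 1, align 1) → ends 1
pad 3 to align 4 for x
x at 4 (size 4, align 4) → ends 8
state at 8 (size 8, align 4) → ends 16
within Msg: format at 5
8 + 5 = 13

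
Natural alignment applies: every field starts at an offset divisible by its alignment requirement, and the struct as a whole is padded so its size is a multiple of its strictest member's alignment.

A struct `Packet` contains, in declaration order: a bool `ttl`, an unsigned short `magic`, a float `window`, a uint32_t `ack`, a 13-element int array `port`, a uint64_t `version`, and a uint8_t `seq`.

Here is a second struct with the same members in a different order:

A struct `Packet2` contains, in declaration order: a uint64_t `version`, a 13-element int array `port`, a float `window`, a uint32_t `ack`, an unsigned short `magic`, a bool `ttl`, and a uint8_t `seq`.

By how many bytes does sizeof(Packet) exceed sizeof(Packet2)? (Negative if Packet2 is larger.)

8

@0: ttl [1B, align 1] → 1
+1 pad (align 2)
@2: magic [2B, align 2] → 4
@4: window [4B, align 4] → 8
@8: ack [4B, align 4] → 12
@12: port [52B, align 4] → 64
@64: version [8B, align 8] → 72
@72: seq [1B, align 1] → 73
+7 tail pad (align 8)
size 80, align 8
— Packet2 —
@0: version [8B, align 8] → 8
@8: port [52B, align 4] → 60
@60: window [4B, align 4] → 64
@64: ack [4B, align 4] → 68
@68: magic [2B, align 2] → 70
@70: ttl [1B, align 1] → 71
@71: seq [1B, align 1] → 72
size 72, align 8
80 − 72 = 8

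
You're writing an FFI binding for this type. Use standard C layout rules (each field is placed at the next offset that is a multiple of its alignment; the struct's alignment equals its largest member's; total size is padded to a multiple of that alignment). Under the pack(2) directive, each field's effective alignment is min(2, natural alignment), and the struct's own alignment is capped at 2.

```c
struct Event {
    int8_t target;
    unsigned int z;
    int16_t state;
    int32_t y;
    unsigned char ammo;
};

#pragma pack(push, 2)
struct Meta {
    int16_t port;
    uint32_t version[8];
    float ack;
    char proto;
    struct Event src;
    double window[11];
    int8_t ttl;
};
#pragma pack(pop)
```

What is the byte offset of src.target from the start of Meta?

Event: 0..1  target  (1B, 1-aligned); 1..4  -- padding (3B); 4..8  z  (4B, 4-aligned); 8..10  state  (2B, 2-aligned); 10..12  -- padding (2B); 12..16  y  (4B, 4-aligned); 16..17  ammo  (1B, 1-aligned); 17..20  -- tail padding (3B); sizeof = 20, alignof = 4
0..2  port  (2B, 2-aligned)
2..34  version  (32B, 2-aligned)
34..38  ack  (4B, 2-aligned)
38..39  proto  (1B, 1-aligned)
39..40  -- padding (1B)
40..60  src  (20B, 2-aligned)
within Event: target at 0
40 + 0 = 40

40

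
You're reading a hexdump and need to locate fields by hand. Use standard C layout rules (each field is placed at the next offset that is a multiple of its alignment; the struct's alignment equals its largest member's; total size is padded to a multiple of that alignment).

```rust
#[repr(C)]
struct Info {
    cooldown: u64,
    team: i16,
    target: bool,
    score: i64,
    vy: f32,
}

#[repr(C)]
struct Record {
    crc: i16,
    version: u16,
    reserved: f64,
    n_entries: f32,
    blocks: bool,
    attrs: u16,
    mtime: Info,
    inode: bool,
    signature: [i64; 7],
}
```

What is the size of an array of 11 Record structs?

Info: @0: cooldown [8B, align 8] → 8; @8: team [2B, align 2] → 10; @10: target [1B, align 1] → 11; +5 pad (align 8); @16: score [8B, align 8] → 24; @24: vy [4B, align 4] → 28; +4 tail pad (align 8); size 32, align 8
@0: crc [2B, align 2] → 2
@2: version [2B, align 2] → 4
+4 pad (align 8)
@8: reserved [8B, align 8] → 16
@16: n_entries [4B, align 4] → 20
@20: blocks [1B, align 1] → 21
+1 pad (align 2)
@22: attrs [2B, align 2] → 24
@24: mtime [32B, align 8] → 56
@56: inode [1B, align 1] → 57
+7 pad (align 8)
@64: signature [56B, align 8] → 120
size 120, align 8
array of 11: 11 × 120 = 1320

1320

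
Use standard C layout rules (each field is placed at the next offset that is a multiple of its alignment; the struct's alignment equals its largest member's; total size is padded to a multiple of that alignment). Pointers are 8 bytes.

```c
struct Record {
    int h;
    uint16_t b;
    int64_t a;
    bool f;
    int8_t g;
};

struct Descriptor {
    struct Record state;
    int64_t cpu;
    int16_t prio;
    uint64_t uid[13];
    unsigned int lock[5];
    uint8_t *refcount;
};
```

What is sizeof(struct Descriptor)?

Record: h at 0 (size 4, align 4) → ends 4; b at 4 (size 2, align 2) → ends 6; pad 2 to align 8 for a; a at 8 (size 8, align 8) → ends 16; f at 16 (size 1, align 1) → ends 17; g at 17 (size 1, align 1) → ends 18; tail pad 6 to reach multiple of 8; total 24 bytes, alignment 8
state at 0 (size 24, align 8) → ends 24
cpu at 24 (size 8, align 8) → ends 32
prio at 32 (size 2, align 2) → ends 34
pad 6 to align 8 for uid
uid at 40 (size 104, align 8) → ends 144
lock at 144 (size 20, align 4) → ends 164
pad 4 to align 8 for refcount
refcount at 168 (size 8, align 8) → ends 176
total 176 bytes, alignment 8

176 bytes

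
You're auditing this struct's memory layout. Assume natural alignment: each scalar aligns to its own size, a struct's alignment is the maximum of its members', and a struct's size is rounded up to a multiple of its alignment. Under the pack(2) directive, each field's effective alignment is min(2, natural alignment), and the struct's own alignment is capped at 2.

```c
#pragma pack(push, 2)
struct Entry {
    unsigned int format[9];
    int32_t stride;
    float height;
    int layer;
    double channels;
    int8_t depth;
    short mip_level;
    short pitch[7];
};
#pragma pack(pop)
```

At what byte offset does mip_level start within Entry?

format at 0 (size 36, align 2) → ends 36
stride at 36 (size 4, align 2) → ends 40
height at 40 (size 4, align 2) → ends 44
layer at 44 (size 4, align 2) → ends 48
channels at 48 (size 8, align 2) → ends 56
depth at 56 (size 1, align 1) → ends 57
pad 1 to align 2 for mip_level
mip_level at 58 (size 2, align 2) → ends 60

58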